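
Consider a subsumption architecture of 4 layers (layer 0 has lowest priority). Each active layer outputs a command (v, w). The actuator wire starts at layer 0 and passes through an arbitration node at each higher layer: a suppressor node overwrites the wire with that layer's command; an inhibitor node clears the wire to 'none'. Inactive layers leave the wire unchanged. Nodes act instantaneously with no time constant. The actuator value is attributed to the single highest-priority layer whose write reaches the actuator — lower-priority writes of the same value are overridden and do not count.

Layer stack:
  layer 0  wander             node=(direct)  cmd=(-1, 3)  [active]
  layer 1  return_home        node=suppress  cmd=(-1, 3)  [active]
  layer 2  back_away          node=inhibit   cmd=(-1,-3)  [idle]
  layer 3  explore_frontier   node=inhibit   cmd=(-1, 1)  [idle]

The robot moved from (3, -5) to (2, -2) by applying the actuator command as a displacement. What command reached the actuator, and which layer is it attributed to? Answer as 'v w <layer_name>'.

-1 3 return_home

displacement = (2, -2) − (3, -5) = (-1, 3)
L0 wander: active, feeds wire = (-1, 3)
L1 return_home: active, suppressor → wire = (-1, 3)
L2 back_away: idle → wire stays (-1, 3)
L3 explore_frontier: idle → wire stays (-1, 3)
actuator = (-1, 3) — from layer 1 (return_home)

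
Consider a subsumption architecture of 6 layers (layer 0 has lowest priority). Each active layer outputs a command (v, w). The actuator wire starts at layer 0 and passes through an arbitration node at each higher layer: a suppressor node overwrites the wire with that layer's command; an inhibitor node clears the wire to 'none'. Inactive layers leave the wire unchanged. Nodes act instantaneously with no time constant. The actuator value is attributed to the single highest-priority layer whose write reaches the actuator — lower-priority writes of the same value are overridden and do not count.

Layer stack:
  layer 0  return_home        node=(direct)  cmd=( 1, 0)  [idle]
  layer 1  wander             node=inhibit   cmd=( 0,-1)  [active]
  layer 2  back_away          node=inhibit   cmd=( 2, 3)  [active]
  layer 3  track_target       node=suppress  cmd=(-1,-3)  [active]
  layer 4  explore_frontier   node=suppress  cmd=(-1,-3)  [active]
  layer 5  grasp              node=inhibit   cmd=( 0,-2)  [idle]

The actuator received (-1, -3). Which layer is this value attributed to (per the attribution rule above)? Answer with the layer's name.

explore_frontier

layer 0 (return_home) idle — none
layer 1 (wander) active — inhibits: none
layer 2 (back_away) active — inhibits: none
layer 3 (track_target) active — suppresses: (-1, -3)
layer 4 (explore_frontier) active — suppresses: (-1, -3)
layer 5 (grasp) idle — unchanged: (-1, -3)
→ actuator (-1, -3)
last writer: layer 4 = explore_frontier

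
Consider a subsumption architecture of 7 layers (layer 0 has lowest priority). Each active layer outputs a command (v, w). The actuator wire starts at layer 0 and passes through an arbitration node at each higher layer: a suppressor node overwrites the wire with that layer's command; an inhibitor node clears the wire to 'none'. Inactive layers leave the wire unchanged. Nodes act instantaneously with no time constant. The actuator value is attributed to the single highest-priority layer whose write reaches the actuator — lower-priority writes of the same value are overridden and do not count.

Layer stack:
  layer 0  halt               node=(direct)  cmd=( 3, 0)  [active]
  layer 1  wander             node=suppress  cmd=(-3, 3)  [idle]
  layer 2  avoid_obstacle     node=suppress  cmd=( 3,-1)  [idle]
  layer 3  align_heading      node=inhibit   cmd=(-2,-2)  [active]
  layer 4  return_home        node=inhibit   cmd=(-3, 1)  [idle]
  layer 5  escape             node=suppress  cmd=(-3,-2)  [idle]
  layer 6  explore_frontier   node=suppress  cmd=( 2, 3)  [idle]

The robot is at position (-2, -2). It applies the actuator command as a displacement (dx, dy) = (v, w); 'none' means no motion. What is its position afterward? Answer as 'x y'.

L0 halt: active, feeds wire = (3, 0)
L1 wander: idle → wire stays (3, 0)
L2 avoid_obstacle: idle → wire stays (3, 0)
L3 align_heading: active, inhibitor → wire = none
L4 return_home: idle → wire stays none
L5 escape: idle → wire stays none
L6 explore_frontier: idle → wire stays none
actuator = none
position: (-2, -2) + none = (-2, -2)

-2 -2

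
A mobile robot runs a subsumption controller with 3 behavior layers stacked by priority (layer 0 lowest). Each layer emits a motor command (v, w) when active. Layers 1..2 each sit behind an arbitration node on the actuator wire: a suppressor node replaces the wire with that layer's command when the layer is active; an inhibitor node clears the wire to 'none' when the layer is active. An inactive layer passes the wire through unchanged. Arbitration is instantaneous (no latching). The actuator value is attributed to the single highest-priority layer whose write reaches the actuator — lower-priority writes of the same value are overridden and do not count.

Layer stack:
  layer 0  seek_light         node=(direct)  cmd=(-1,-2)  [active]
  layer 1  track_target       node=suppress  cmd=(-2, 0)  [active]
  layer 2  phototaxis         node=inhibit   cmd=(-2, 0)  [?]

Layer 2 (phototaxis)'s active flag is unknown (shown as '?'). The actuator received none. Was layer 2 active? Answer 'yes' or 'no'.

If layer 2 is active=yes:
  actuator would be none
If layer 2 is active=no:
  actuator would be (-2, 0)
Observed none, so layer 2 was active.

yes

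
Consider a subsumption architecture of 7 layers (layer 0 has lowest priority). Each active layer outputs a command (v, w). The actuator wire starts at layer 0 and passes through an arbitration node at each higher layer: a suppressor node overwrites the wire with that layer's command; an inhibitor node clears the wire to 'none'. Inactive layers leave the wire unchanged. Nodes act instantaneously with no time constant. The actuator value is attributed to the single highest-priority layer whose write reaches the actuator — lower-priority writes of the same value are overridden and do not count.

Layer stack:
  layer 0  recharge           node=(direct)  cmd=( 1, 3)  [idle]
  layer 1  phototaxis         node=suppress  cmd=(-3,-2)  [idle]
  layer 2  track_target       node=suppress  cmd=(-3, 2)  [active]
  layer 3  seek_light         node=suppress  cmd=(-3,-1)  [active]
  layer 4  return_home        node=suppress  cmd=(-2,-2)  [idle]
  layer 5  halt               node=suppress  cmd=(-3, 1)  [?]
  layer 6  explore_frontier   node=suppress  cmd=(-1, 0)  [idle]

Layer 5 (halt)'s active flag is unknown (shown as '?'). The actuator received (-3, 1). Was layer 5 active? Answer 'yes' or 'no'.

yes

If layer 5 is active=yes:
  actuator would be (-3, 1)
If layer 5 is active=no:
  actuator would be (-3, -1)
Observed (-3, 1), so layer 5 was active.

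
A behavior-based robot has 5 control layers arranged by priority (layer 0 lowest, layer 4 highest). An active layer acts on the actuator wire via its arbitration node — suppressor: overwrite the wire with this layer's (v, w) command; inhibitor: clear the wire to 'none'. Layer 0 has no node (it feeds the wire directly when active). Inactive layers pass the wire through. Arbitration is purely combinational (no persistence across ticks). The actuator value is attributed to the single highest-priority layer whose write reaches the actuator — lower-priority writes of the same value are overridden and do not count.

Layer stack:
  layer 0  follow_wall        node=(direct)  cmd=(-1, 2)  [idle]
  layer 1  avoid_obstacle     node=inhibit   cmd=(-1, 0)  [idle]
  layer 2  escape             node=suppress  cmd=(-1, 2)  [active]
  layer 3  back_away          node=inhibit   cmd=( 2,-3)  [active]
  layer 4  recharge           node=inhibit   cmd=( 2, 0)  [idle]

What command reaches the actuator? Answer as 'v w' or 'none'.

L0 follow_wall: idle → wire = none
L1 avoid_obstacle: idle → wire stays none
L2 escape: active, suppressor → wire = (-1, 2)
L3 back_away: active, inhibitor → wire = none
L4 recharge: idle → wire stays none
actuator = none

none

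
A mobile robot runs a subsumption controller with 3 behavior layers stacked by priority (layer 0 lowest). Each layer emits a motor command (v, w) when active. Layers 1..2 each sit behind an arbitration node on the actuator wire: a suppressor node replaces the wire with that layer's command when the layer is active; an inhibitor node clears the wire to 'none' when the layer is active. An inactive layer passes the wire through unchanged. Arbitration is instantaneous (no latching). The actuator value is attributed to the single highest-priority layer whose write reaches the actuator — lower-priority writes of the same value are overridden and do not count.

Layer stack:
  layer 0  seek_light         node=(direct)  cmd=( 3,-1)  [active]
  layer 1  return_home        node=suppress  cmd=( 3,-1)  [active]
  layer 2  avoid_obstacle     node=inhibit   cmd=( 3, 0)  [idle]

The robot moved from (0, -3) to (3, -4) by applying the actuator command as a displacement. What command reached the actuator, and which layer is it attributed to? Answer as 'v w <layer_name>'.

displacement = (3, -4) − (0, -3) = (3, -1)
[0] seek_light on; wire := (3, -1)
[1] return_home on (suppress); wire := (3, -1)
[2] avoid_obstacle off; pass (3, -1)
output (3, -1) — from layer 1 (return_home)

3 -1 return_home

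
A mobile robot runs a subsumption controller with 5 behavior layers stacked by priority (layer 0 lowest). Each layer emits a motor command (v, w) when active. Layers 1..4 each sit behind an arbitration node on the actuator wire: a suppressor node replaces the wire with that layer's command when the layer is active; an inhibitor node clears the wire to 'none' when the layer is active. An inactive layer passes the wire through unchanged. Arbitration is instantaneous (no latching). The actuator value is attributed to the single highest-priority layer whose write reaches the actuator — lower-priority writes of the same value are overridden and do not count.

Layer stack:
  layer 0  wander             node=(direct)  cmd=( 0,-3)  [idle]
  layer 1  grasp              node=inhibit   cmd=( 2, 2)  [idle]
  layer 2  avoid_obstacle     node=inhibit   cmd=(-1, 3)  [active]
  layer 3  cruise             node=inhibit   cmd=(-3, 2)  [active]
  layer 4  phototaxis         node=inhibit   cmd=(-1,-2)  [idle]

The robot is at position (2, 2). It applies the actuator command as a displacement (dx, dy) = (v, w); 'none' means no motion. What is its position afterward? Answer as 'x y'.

[0] wander off; wire := none
[1] grasp off; pass none
[2] avoid_obstacle on (inhibit); wire := none
[3] cruise on (inhibit); wire := none
[4] phototaxis off; pass none
output none
position: (2, 2) + none = (2, 2)

2 2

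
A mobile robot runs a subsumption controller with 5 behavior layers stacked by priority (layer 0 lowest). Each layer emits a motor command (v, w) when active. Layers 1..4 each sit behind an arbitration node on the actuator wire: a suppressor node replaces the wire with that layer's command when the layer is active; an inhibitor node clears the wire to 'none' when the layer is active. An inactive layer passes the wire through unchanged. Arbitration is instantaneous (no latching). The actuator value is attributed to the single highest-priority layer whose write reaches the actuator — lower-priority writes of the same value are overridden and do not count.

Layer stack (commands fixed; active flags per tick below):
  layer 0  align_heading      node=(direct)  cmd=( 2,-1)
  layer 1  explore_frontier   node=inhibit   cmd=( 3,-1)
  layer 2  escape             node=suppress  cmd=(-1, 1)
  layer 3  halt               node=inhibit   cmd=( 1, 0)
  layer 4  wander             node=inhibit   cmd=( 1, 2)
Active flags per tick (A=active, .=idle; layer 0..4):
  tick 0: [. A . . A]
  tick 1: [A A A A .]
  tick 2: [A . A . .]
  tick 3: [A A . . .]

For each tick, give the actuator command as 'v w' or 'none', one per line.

tick 0:
  layer 0 (align_heading) idle — none
  layer 1 (explore_frontier) active — inhibits: none
  layer 2 (escape) idle — unchanged: none
  layer 3 (halt) idle — unchanged: none
  layer 4 (wander) active — inhibits: none
  → actuator none
tick 1:
  layer 0 (align_heading) active — direct: (2, -1)
  layer 1 (explore_frontier) active — inhibits: none
  layer 2 (escape) active — suppresses: (-1, 1)
  layer 3 (halt) active — inhibits: none
  layer 4 (wander) idle — unchanged: none
  → actuator none
tick 2:
  layer 0 (align_heading) active — direct: (2, -1)
  layer 1 (explore_frontier) idle — unchanged: (2, -1)
  layer 2 (escape) active — suppresses: (-1, 1)
  layer 3 (halt) idle — unchanged: (-1, 1)
  layer 4 (wander) idle — unchanged: (-1, 1)
  → actuator (-1, 1)
tick 3:
  layer 0 (align_heading) active — direct: (2, -1)
  layer 1 (explore_frontier) active — inhibits: none
  layer 2 (escape) idle — unchanged: none
  layer 3 (halt) idle — unchanged: none
  layer 4 (wander) idle — unchanged: none
  → actuator none

none
none
-1 1
none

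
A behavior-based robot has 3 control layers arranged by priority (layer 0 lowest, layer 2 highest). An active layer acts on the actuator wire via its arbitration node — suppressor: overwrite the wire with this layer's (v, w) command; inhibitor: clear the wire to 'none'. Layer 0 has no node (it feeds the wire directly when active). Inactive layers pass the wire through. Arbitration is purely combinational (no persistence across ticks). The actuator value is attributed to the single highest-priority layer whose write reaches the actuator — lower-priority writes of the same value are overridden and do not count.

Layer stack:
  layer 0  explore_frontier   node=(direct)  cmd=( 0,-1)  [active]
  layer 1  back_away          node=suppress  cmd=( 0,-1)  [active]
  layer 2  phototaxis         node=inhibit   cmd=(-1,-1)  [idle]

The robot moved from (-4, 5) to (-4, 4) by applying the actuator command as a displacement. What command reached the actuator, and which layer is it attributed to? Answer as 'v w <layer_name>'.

0 -1 back_away

displacement = (-4, 4) − (-4, 5) = (0, -1)
L0 explore_frontier: active, feeds wire = (0, -1)
L1 back_away: active, suppressor → wire = (0, -1)
L2 phototaxis: idle → wire stays (0, -1)
actuator = (0, -1) — from layer 1 (back_away)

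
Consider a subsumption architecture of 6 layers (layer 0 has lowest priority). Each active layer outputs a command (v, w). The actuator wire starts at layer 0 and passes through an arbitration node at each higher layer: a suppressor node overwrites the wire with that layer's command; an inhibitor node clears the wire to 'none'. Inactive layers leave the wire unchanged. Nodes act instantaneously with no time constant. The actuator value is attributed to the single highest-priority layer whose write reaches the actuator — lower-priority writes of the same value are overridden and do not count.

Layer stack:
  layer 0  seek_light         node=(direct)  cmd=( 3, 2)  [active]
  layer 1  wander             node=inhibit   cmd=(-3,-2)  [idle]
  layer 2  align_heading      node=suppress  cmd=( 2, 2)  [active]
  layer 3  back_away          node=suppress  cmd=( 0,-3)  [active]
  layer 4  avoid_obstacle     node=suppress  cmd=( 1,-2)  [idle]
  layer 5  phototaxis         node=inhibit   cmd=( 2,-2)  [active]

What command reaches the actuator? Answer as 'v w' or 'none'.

[0] seek_light on; wire := (3, 2)
[1] wander off; pass (3, 2)
[2] align_heading on (suppress); wire := (2, 2)
[3] back_away on (suppress); wire := (0, -3)
[4] avoid_obstacle off; pass (0, -3)
[5] phototaxis on (inhibit); wire := none
output none

none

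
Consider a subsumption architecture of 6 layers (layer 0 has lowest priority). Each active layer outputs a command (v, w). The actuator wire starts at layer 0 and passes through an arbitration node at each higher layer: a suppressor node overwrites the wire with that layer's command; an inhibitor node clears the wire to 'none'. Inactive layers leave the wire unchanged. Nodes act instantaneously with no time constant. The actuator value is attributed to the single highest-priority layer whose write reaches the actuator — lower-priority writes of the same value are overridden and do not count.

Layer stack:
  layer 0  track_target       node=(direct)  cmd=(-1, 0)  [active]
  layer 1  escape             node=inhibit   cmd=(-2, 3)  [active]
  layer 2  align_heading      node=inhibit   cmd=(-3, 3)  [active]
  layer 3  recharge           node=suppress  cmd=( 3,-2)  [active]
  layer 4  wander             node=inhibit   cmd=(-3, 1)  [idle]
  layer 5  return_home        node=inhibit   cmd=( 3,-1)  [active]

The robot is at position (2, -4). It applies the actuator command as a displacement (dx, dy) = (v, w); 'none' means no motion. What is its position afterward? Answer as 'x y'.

L0 track_target: active, feeds wire = (-1, 0)
L1 escape: active, inhibitor → wire = none
L2 align_heading: active, inhibitor → wire = none
L3 recharge: active, suppressor → wire = (3, -2)
L4 wander: idle → wire stays (3, -2)
L5 return_home: active, inhibitor → wire = none
actuator = none
position: (2, -4) + none = (2, -4)

2 -4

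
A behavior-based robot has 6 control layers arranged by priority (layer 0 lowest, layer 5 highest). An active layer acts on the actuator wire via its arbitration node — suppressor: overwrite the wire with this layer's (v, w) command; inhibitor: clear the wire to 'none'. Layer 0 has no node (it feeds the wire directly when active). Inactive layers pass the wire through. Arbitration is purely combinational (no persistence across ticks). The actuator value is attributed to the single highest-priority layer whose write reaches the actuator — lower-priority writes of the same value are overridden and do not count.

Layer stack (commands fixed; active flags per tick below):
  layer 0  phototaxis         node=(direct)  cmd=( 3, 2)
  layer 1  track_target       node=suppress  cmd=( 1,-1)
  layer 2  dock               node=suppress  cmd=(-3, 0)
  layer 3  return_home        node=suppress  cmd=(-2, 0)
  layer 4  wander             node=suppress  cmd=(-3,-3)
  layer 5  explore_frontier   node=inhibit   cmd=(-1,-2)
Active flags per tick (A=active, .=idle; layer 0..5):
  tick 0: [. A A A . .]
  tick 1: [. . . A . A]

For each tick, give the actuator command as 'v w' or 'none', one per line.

tick 0:
  L0 phototaxis: idle → wire = none
  L1 track_target: active, suppressor → wire = (1, -1)
  L2 dock: active, suppressor → wire = (-3, 0)
  L3 return_home: active, suppressor → wire = (-2, 0)
  L4 wander: idle → wire stays (-2, 0)
  L5 explore_frontier: idle → wire stays (-2, 0)
  actuator = (-2, 0)
tick 1:
  L0 phototaxis: idle → wire = none
  L1 track_target: idle → wire stays none
  L2 dock: idle → wire stays none
  L3 return_home: active, suppressor → wire = (-2, 0)
  L4 wander: idle → wire stays (-2, 0)
  L5 explore_frontier: active, inhibitor → wire = none
  actuator = none

-2 0
none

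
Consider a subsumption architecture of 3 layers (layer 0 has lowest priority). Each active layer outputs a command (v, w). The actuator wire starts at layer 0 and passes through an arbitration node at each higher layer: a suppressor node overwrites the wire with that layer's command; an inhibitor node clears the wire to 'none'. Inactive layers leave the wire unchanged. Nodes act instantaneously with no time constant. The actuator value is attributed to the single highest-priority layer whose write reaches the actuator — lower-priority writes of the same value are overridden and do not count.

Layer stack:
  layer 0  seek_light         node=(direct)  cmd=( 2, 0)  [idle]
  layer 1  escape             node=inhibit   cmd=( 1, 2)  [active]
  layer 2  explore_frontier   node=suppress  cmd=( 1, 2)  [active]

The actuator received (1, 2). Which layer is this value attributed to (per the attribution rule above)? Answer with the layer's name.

[0] seek_light off; wire := none
[1] escape on (inhibit); wire := none
[2] explore_frontier on (suppress); wire := (1, 2)
output (1, 2)
last writer: layer 2 = explore_frontier

explore_frontier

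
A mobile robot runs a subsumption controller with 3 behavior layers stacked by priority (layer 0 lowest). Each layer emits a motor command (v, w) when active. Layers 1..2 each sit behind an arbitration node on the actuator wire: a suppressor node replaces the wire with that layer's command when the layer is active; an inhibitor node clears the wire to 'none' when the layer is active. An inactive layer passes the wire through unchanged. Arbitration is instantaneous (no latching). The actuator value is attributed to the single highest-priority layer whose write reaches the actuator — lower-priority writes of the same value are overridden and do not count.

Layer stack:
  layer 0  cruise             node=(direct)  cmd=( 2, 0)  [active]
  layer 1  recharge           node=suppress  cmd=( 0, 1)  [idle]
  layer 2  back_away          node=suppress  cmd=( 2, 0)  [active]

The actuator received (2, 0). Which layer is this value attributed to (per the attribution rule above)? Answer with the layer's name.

back_away

L0 cruise: active, feeds wire = (2, 0)
L1 recharge: idle → wire stays (2, 0)
L2 back_away: active, suppressor → wire = (2, 0)
actuator = (2, 0)
last writer: layer 2 = back_away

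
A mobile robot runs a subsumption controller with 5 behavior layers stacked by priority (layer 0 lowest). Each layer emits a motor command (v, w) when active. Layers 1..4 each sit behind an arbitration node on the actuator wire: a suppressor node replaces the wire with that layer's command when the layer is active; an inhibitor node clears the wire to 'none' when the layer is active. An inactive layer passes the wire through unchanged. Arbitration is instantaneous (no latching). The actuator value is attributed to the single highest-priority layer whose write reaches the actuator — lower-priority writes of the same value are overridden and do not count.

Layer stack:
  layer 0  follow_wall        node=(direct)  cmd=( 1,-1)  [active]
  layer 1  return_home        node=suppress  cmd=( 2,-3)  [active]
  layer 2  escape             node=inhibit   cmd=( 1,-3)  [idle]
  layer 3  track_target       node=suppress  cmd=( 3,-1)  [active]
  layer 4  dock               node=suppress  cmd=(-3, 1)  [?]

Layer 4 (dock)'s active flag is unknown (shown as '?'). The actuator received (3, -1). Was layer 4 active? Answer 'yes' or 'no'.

no

If layer 4 is active=yes:
  actuator would be (-3, 1)
If layer 4 is active=no:
  actuator would be (3, -1)
Observed (3, -1), so layer 4 was idle.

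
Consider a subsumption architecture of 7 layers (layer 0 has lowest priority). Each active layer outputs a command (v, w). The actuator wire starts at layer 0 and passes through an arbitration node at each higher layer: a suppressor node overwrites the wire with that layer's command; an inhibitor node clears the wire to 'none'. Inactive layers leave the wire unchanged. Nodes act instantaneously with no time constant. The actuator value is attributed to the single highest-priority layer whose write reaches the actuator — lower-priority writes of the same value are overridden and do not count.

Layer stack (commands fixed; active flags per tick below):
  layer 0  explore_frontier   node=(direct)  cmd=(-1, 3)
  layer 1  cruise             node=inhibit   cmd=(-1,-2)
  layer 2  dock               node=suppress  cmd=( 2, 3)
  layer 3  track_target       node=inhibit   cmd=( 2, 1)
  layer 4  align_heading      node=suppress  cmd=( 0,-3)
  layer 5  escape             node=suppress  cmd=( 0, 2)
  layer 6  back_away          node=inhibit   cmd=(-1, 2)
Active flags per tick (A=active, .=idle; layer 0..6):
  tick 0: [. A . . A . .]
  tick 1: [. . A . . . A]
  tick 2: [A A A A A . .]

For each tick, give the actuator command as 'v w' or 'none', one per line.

tick 0:
  [0] explore_frontier off; wire := none
  [1] cruise on (inhibit); wire := none
  [2] dock off; pass none
  [3] track_target off; pass none
  [4] align_heading on (suppress); wire := (0, -3)
  [5] escape off; pass (0, -3)
  [6] back_away off; pass (0, -3)
  output (0, -3)
tick 1:
  [0] explore_frontier off; wire := none
  [1] cruise off; pass none
  [2] dock on (suppress); wire := (2, 3)
  [3] track_target off; pass (2, 3)
  [4] align_heading off; pass (2, 3)
  [5] escape off; pass (2, 3)
  [6] back_away on (inhibit); wire := none
  output none
tick 2:
  [0] explore_frontier on; wire := (-1, 3)
  [1] cruise on (inhibit); wire := none
  [2] dock on (suppress); wire := (2, 3)
  [3] track_target on (inhibit); wire := none
  [4] align_heading on (suppress); wire := (0, -3)
  [5] escape off; pass (0, -3)
  [6] back_away off; pass (0, -3)
  output (0, -3)

0 -3
none
0 -3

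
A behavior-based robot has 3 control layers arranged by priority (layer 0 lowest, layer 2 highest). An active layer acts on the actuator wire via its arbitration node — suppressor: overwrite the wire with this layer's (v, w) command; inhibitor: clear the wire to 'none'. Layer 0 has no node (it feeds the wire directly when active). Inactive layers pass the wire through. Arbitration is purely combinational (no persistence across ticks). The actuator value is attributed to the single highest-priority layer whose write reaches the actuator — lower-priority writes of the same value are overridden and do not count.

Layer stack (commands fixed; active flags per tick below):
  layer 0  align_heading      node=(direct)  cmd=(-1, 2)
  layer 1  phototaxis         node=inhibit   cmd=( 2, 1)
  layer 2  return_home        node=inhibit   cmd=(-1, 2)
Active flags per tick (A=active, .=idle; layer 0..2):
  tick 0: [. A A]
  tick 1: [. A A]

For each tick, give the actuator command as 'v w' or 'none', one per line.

none
none

tick 0:
  [0] align_heading off; wire := none
  [1] phototaxis on (inhibit); wire := none
  [2] return_home on (inhibit); wire := none
  output none
tick 1:
  [0] align_heading off; wire := none
  [1] phototaxis on (inhibit); wire := none
  [2] return_home on (inhibit); wire := none
  output none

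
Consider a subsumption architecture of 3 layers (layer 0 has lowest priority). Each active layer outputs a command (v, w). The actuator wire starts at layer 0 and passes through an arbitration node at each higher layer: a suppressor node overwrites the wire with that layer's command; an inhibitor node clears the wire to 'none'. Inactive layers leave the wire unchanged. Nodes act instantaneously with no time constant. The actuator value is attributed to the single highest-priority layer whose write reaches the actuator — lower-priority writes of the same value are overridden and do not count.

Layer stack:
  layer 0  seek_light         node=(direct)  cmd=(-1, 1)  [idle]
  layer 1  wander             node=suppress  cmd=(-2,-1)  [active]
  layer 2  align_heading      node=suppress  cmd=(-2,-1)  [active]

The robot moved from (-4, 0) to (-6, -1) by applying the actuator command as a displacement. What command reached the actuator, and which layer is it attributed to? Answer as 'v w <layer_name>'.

-2 -1 align_heading

displacement = (-6, -1) − (-4, 0) = (-2, -1)
L0 seek_light: idle → wire = none
L1 wander: active, suppressor → wire = (-2, -1)
L2 align_heading: active, suppressor → wire = (-2, -1)
actuator = (-2, -1) — from layer 2 (align_heading)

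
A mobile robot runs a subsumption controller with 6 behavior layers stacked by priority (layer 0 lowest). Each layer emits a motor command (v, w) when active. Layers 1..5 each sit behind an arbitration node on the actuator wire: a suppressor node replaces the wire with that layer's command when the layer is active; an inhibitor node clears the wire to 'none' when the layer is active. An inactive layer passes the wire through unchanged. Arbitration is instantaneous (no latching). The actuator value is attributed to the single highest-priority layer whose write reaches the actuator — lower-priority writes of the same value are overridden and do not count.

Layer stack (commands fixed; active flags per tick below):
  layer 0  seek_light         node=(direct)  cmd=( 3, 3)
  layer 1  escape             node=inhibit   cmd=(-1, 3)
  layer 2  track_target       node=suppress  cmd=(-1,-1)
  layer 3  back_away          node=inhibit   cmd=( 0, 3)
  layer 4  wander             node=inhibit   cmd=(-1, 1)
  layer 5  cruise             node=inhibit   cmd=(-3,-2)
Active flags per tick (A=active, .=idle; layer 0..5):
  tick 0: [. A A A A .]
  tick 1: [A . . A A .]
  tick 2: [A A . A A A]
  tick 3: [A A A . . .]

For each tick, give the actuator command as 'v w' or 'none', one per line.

tick 0:
  layer 0 (seek_light) idle — none
  layer 1 (escape) active — inhibits: none
  layer 2 (track_target) active — suppresses: (-1, -1)
  layer 3 (back_away) active — inhibits: none
  layer 4 (wander) active — inhibits: none
  layer 5 (cruise) idle — unchanged: none
  → actuator none
tick 1:
  layer 0 (seek_light) active — direct: (3, 3)
  layer 1 (escape) idle — unchanged: (3, 3)
  layer 2 (track_target) idle — unchanged: (3, 3)
  layer 3 (back_away) active — inhibits: none
  layer 4 (wander) active — inhibits: none
  layer 5 (cruise) idle — unchanged: none
  → actuator none
tick 2:
  layer 0 (seek_light) active — direct: (3, 3)
  layer 1 (escape) active — inhibits: none
  layer 2 (track_target) idle — unchanged: none
  layer 3 (back_away) active — inhibits: none
  layer 4 (wander) active — inhibits: none
  layer 5 (cruise) active — inhibits: none
  → actuator none
tick 3:
  layer 0 (seek_light) active — direct: (3, 3)
  layer 1 (escape) active — inhibits: none
  layer 2 (track_target) active — suppresses: (-1, -1)
  layer 3 (back_away) idle — unchanged: (-1, -1)
  layer 4 (wander) idle — unchanged: (-1, -1)
  layer 5 (cruise) idle — unchanged: (-1, -1)
  → actuator (-1, -1)

none
none
none
-1 -1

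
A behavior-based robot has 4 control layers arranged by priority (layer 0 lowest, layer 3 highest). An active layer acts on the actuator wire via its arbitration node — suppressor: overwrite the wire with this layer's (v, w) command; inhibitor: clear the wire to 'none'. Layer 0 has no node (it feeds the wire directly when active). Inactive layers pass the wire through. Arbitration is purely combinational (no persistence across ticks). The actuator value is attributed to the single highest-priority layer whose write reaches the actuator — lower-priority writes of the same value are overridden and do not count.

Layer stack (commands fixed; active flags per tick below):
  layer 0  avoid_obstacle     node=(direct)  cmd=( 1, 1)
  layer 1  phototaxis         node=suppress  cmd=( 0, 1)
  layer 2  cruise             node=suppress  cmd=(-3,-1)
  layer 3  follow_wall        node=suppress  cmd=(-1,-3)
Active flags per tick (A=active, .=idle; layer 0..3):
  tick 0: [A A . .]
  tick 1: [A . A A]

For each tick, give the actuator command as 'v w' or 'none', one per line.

tick 0:
  [0] avoid_obstacle on; wire := (1, 1)
  [1] phototaxis on (suppress); wire := (0, 1)
  [2] cruise off; pass (0, 1)
  [3] follow_wall off; pass (0, 1)
  output (0, 1)
tick 1:
  [0] avoid_obstacle on; wire := (1, 1)
  [1] phototaxis off; pass (1, 1)
  [2] cruise on (suppress); wire := (-3, -1)
  [3] follow_wall on (suppress); wire := (-1, -3)
  output (-1, -3)

0 1
-1 -3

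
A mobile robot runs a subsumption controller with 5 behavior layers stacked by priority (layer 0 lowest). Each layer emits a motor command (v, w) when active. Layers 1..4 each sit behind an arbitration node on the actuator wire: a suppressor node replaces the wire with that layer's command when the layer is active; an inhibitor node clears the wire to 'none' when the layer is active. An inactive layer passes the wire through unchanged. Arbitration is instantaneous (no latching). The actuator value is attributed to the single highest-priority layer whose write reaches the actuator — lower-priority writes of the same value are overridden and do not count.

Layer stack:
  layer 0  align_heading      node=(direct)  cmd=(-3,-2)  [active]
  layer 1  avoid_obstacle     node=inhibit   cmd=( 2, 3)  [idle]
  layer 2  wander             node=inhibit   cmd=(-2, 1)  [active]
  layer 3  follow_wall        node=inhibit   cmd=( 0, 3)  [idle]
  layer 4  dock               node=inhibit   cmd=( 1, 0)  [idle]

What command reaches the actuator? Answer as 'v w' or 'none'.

L0 align_heading: active, feeds wire = (-3, -2)
L1 avoid_obstacle: idle → wire stays (-3, -2)
L2 wander: active, inhibitor → wire = none
L3 follow_wall: idle → wire stays none
L4 dock: idle → wire stays none
actuator = none

none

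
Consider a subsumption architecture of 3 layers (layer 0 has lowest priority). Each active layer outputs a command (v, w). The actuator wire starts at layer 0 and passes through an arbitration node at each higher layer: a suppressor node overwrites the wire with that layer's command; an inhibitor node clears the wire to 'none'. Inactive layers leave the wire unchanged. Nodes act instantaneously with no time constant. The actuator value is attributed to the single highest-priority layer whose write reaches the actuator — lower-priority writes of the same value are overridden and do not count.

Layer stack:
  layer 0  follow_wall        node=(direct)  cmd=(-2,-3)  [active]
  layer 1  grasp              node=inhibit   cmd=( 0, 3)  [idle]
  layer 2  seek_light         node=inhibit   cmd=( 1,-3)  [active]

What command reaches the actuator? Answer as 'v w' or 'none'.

layer 0 (follow_wall) active — direct: (-2, -3)
layer 1 (grasp) idle — unchanged: (-2, -3)
layer 2 (seek_light) active — inhibits: none
→ actuator none

none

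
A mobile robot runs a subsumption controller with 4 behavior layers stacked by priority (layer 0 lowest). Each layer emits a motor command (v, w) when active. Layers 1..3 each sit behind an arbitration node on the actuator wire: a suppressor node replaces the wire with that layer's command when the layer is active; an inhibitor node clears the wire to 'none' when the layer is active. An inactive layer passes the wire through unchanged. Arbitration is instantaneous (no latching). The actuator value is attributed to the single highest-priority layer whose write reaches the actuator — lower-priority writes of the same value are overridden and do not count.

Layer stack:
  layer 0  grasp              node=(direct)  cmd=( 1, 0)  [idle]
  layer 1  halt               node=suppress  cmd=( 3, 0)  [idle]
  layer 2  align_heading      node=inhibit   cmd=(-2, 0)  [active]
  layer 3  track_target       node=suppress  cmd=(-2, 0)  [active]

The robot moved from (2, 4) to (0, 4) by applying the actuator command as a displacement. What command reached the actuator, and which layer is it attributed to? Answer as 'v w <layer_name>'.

displacement = (0, 4) − (2, 4) = (-2, 0)
L0 grasp: idle → wire = none
L1 halt: idle → wire stays none
L2 align_heading: active, inhibitor → wire = none
L3 track_target: active, suppressor → wire = (-2, 0)
actuator = (-2, 0) — from layer 3 (track_target)

-2 0 track_target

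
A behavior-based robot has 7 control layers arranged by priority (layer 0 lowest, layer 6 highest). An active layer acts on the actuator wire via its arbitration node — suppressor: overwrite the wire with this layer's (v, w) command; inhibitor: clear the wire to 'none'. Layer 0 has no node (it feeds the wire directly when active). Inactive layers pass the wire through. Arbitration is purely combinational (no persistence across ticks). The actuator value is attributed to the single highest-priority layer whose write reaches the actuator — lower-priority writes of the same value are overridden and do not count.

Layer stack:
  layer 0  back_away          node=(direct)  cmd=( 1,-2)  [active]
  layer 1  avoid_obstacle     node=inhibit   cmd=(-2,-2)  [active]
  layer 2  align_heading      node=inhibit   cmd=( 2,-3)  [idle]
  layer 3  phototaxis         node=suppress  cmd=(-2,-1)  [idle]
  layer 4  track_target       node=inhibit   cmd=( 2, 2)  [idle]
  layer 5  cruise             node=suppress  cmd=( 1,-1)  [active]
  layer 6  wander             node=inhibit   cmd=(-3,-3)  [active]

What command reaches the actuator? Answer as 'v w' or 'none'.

none

layer 0 (back_away) active — direct: (1, -2)
layer 1 (avoid_obstacle) active — inhibits: none
layer 2 (align_heading) idle — unchanged: none
layer 3 (phototaxis) idle — unchanged: none
layer 4 (track_target) idle — unchanged: none
layer 5 (cruise) active — suppresses: (1, -1)
layer 6 (wander) active — inhibits: none
→ actuator none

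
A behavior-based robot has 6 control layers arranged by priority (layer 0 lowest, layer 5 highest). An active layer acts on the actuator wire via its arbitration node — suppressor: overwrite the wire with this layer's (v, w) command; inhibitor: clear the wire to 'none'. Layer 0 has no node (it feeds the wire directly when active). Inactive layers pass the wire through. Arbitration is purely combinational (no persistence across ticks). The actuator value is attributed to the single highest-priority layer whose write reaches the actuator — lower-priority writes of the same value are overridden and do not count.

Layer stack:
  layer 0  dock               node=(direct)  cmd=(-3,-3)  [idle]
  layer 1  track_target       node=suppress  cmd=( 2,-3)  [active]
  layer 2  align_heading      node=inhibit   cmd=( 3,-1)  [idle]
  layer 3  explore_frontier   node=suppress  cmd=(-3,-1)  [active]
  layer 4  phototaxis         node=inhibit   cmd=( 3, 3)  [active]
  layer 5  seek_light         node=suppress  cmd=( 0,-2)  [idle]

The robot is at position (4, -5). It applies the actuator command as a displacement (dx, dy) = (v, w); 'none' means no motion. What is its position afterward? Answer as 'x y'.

4 -5

layer 0 (dock) idle — none
layer 1 (track_target) active — suppresses: (2, -3)
layer 2 (align_heading) idle — unchanged: (2, -3)
layer 3 (explore_frontier) active — suppresses: (-3, -1)
layer 4 (phototaxis) active — inhibits: none
layer 5 (seek_light) idle — unchanged: none
→ actuator none
position: (4, -5) + none = (4, -5)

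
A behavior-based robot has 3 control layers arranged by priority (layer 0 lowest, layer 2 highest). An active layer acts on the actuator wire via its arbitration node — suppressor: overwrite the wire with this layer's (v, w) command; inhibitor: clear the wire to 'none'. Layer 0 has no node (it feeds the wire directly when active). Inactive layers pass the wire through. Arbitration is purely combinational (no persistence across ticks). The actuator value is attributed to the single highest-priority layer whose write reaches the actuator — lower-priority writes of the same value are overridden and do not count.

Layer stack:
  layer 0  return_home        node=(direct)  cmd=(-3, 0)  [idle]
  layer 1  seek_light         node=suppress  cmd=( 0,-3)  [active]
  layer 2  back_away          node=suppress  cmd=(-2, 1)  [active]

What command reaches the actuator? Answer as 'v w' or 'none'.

L0 return_home: idle → wire = none
L1 seek_light: active, suppressor → wire = (0, -3)
L2 back_away: active, suppressor → wire = (-2, 1)
actuator = (-2, 1)

-2 1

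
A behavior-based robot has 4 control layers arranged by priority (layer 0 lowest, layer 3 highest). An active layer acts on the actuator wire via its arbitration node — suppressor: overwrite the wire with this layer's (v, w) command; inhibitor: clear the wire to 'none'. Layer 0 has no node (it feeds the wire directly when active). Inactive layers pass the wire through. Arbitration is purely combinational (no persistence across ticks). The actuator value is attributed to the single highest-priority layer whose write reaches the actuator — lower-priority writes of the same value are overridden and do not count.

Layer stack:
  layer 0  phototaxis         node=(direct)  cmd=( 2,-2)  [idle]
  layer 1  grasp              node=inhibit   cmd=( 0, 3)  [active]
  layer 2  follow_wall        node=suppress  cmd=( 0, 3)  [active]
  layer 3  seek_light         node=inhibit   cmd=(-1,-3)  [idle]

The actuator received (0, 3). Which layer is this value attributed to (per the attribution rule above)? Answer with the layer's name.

follow_wall

[0] phototaxis off; wire := none
[1] grasp on (inhibit); wire := none
[2] follow_wall on (suppress); wire := (0, 3)
[3] seek_light off; pass (0, 3)
output (0, 3)
last writer: layer 2 = follow_wall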